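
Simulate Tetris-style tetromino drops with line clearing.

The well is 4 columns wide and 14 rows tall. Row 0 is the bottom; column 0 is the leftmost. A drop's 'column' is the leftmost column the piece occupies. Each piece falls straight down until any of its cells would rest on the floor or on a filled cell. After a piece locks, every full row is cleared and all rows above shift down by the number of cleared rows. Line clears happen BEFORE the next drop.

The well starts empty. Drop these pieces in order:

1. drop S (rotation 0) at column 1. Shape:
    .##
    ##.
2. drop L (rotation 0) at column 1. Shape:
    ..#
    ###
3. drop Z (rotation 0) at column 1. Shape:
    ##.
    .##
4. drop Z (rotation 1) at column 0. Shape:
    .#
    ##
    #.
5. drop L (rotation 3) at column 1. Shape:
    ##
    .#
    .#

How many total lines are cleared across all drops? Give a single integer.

Drop 1: S rot0 at col 1 lands with bottom-row=0; cleared 0 line(s) (total 0); column heights now [0 1 2 2], max=2
Drop 2: L rot0 at col 1 lands with bottom-row=2; cleared 0 line(s) (total 0); column heights now [0 3 3 4], max=4
Drop 3: Z rot0 at col 1 lands with bottom-row=4; cleared 0 line(s) (total 0); column heights now [0 6 6 5], max=6
Drop 4: Z rot1 at col 0 lands with bottom-row=5; cleared 0 line(s) (total 0); column heights now [7 8 6 5], max=8
Drop 5: L rot3 at col 1 lands with bottom-row=6; cleared 0 line(s) (total 0); column heights now [7 9 9 5], max=9

Answer: 0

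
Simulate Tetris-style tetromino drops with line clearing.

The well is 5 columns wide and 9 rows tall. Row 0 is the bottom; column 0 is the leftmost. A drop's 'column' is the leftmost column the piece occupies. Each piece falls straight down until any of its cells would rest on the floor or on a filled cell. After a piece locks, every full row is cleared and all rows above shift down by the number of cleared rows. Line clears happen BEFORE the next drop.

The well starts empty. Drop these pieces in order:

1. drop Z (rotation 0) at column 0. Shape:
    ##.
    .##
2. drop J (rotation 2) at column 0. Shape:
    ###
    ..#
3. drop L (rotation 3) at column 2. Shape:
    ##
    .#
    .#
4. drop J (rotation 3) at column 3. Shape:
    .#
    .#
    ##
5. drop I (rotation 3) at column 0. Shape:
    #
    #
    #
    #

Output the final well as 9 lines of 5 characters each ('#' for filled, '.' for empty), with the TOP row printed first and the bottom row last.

Answer: .....
.....
#...#
#...#
#..##
#.##.
####.
####.
.##..

Derivation:
Drop 1: Z rot0 at col 0 lands with bottom-row=0; cleared 0 line(s) (total 0); column heights now [2 2 1 0 0], max=2
Drop 2: J rot2 at col 0 lands with bottom-row=1; cleared 0 line(s) (total 0); column heights now [3 3 3 0 0], max=3
Drop 3: L rot3 at col 2 lands with bottom-row=1; cleared 0 line(s) (total 0); column heights now [3 3 4 4 0], max=4
Drop 4: J rot3 at col 3 lands with bottom-row=4; cleared 0 line(s) (total 0); column heights now [3 3 4 5 7], max=7
Drop 5: I rot3 at col 0 lands with bottom-row=3; cleared 0 line(s) (total 0); column heights now [7 3 4 5 7], max=7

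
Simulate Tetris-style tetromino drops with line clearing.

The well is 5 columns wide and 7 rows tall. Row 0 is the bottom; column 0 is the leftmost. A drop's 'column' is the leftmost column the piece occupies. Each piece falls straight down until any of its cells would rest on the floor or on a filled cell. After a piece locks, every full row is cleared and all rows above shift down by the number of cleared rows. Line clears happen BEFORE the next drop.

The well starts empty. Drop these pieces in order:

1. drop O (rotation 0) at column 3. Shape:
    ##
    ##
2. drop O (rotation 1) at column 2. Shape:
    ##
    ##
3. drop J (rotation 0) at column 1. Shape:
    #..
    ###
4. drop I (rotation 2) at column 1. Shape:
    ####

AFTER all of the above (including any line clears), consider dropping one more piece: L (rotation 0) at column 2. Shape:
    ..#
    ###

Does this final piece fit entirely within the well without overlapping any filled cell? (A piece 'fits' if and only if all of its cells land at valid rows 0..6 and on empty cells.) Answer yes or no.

Answer: no

Derivation:
Drop 1: O rot0 at col 3 lands with bottom-row=0; cleared 0 line(s) (total 0); column heights now [0 0 0 2 2], max=2
Drop 2: O rot1 at col 2 lands with bottom-row=2; cleared 0 line(s) (total 0); column heights now [0 0 4 4 2], max=4
Drop 3: J rot0 at col 1 lands with bottom-row=4; cleared 0 line(s) (total 0); column heights now [0 6 5 5 2], max=6
Drop 4: I rot2 at col 1 lands with bottom-row=6; cleared 0 line(s) (total 0); column heights now [0 7 7 7 7], max=7
Test piece L rot0 at col 2 (width 3): heights before test = [0 7 7 7 7]; fits = False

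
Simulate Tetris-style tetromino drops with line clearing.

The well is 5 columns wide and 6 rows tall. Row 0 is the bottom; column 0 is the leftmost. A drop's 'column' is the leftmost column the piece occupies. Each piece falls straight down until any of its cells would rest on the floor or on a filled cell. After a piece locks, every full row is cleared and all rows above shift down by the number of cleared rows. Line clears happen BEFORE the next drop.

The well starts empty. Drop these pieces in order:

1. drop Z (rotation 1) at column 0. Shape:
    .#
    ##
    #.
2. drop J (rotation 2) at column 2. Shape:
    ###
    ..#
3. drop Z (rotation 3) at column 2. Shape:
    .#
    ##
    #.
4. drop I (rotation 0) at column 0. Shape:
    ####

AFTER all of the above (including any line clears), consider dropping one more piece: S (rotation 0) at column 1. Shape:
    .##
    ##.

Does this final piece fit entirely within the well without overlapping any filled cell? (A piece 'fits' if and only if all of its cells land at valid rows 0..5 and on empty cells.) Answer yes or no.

Answer: yes

Derivation:
Drop 1: Z rot1 at col 0 lands with bottom-row=0; cleared 0 line(s) (total 0); column heights now [2 3 0 0 0], max=3
Drop 2: J rot2 at col 2 lands with bottom-row=0; cleared 1 line(s) (total 1); column heights now [1 2 0 0 1], max=2
Drop 3: Z rot3 at col 2 lands with bottom-row=0; cleared 0 line(s) (total 1); column heights now [1 2 2 3 1], max=3
Drop 4: I rot0 at col 0 lands with bottom-row=3; cleared 0 line(s) (total 1); column heights now [4 4 4 4 1], max=4
Test piece S rot0 at col 1 (width 3): heights before test = [4 4 4 4 1]; fits = True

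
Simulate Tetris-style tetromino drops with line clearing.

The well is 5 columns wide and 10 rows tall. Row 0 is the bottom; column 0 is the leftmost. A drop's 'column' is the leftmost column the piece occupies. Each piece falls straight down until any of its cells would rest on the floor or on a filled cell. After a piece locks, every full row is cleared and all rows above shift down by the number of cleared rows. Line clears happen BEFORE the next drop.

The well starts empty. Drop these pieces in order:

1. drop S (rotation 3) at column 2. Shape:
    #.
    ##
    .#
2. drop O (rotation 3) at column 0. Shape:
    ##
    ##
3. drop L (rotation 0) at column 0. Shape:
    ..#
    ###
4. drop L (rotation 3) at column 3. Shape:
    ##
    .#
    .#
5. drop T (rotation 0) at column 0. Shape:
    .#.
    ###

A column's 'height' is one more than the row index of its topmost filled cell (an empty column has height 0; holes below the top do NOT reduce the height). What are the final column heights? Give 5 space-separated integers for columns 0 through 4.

Drop 1: S rot3 at col 2 lands with bottom-row=0; cleared 0 line(s) (total 0); column heights now [0 0 3 2 0], max=3
Drop 2: O rot3 at col 0 lands with bottom-row=0; cleared 0 line(s) (total 0); column heights now [2 2 3 2 0], max=3
Drop 3: L rot0 at col 0 lands with bottom-row=3; cleared 0 line(s) (total 0); column heights now [4 4 5 2 0], max=5
Drop 4: L rot3 at col 3 lands with bottom-row=0; cleared 1 line(s) (total 1); column heights now [3 3 4 2 2], max=4
Drop 5: T rot0 at col 0 lands with bottom-row=4; cleared 0 line(s) (total 1); column heights now [5 6 5 2 2], max=6

Answer: 5 6 5 2 2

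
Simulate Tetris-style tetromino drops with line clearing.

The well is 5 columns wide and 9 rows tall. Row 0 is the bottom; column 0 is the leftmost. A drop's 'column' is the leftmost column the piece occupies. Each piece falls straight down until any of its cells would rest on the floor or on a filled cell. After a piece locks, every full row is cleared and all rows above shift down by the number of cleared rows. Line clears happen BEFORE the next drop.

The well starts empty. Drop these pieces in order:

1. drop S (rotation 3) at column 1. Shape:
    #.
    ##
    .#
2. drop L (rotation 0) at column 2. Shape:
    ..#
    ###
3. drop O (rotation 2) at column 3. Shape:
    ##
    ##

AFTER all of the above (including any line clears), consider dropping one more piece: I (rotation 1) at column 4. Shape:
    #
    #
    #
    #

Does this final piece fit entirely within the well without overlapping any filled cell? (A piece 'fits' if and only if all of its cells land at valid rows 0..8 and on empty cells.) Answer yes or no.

Drop 1: S rot3 at col 1 lands with bottom-row=0; cleared 0 line(s) (total 0); column heights now [0 3 2 0 0], max=3
Drop 2: L rot0 at col 2 lands with bottom-row=2; cleared 0 line(s) (total 0); column heights now [0 3 3 3 4], max=4
Drop 3: O rot2 at col 3 lands with bottom-row=4; cleared 0 line(s) (total 0); column heights now [0 3 3 6 6], max=6
Test piece I rot1 at col 4 (width 1): heights before test = [0 3 3 6 6]; fits = False

Answer: no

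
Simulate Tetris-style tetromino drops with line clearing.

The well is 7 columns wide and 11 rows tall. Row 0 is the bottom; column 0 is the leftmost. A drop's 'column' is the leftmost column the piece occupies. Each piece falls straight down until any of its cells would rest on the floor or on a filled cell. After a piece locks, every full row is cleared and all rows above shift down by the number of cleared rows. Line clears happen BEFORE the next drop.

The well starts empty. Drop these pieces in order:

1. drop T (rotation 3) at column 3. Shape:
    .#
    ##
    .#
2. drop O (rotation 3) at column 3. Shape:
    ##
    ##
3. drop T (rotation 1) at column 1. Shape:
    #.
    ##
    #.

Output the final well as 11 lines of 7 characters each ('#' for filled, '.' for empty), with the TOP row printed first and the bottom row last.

Answer: .......
.......
.......
.......
.......
.......
...##..
...##..
.#..#..
.####..
.#..#..

Derivation:
Drop 1: T rot3 at col 3 lands with bottom-row=0; cleared 0 line(s) (total 0); column heights now [0 0 0 2 3 0 0], max=3
Drop 2: O rot3 at col 3 lands with bottom-row=3; cleared 0 line(s) (total 0); column heights now [0 0 0 5 5 0 0], max=5
Drop 3: T rot1 at col 1 lands with bottom-row=0; cleared 0 line(s) (total 0); column heights now [0 3 2 5 5 0 0], max=5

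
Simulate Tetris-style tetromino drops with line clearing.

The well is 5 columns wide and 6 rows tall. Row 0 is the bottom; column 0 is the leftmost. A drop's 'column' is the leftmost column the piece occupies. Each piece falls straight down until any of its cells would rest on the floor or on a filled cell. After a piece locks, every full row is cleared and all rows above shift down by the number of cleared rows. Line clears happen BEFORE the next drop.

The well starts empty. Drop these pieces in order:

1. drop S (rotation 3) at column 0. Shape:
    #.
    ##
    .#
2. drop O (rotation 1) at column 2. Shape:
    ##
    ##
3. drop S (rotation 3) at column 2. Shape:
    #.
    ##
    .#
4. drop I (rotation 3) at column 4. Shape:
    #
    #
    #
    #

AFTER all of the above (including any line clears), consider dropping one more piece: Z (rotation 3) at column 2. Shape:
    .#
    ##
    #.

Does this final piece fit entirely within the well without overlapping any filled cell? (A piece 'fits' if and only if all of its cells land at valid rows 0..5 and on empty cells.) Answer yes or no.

Drop 1: S rot3 at col 0 lands with bottom-row=0; cleared 0 line(s) (total 0); column heights now [3 2 0 0 0], max=3
Drop 2: O rot1 at col 2 lands with bottom-row=0; cleared 0 line(s) (total 0); column heights now [3 2 2 2 0], max=3
Drop 3: S rot3 at col 2 lands with bottom-row=2; cleared 0 line(s) (total 0); column heights now [3 2 5 4 0], max=5
Drop 4: I rot3 at col 4 lands with bottom-row=0; cleared 1 line(s) (total 1); column heights now [2 1 4 3 3], max=4
Test piece Z rot3 at col 2 (width 2): heights before test = [2 1 4 3 3]; fits = False

Answer: no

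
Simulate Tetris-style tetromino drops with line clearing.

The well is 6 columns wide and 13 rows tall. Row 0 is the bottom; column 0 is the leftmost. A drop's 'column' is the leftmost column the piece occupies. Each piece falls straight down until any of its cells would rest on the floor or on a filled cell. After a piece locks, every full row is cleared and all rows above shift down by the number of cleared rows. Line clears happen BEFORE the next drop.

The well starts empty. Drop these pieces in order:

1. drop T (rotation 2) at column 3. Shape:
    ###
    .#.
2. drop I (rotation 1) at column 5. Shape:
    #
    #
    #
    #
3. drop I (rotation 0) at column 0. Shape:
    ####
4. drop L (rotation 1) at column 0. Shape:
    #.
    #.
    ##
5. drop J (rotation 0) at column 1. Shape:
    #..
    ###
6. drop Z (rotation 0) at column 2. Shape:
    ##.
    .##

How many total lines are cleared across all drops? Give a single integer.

Drop 1: T rot2 at col 3 lands with bottom-row=0; cleared 0 line(s) (total 0); column heights now [0 0 0 2 2 2], max=2
Drop 2: I rot1 at col 5 lands with bottom-row=2; cleared 0 line(s) (total 0); column heights now [0 0 0 2 2 6], max=6
Drop 3: I rot0 at col 0 lands with bottom-row=2; cleared 0 line(s) (total 0); column heights now [3 3 3 3 2 6], max=6
Drop 4: L rot1 at col 0 lands with bottom-row=3; cleared 0 line(s) (total 0); column heights now [6 4 3 3 2 6], max=6
Drop 5: J rot0 at col 1 lands with bottom-row=4; cleared 0 line(s) (total 0); column heights now [6 6 5 5 2 6], max=6
Drop 6: Z rot0 at col 2 lands with bottom-row=5; cleared 0 line(s) (total 0); column heights now [6 6 7 7 6 6], max=7

Answer: 0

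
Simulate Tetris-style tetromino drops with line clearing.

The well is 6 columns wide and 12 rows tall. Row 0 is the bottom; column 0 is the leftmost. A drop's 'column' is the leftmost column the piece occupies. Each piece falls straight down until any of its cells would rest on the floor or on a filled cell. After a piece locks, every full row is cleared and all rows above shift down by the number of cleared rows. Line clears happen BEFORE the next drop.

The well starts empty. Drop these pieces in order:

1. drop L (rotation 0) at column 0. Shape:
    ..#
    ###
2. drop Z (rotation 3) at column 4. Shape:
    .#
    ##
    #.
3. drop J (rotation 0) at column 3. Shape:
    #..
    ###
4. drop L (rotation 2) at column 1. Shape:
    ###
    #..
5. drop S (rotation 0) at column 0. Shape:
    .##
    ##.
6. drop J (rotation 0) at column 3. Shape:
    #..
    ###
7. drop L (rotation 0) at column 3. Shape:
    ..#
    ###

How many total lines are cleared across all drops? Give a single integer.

Answer: 0

Derivation:
Drop 1: L rot0 at col 0 lands with bottom-row=0; cleared 0 line(s) (total 0); column heights now [1 1 2 0 0 0], max=2
Drop 2: Z rot3 at col 4 lands with bottom-row=0; cleared 0 line(s) (total 0); column heights now [1 1 2 0 2 3], max=3
Drop 3: J rot0 at col 3 lands with bottom-row=3; cleared 0 line(s) (total 0); column heights now [1 1 2 5 4 4], max=5
Drop 4: L rot2 at col 1 lands with bottom-row=4; cleared 0 line(s) (total 0); column heights now [1 6 6 6 4 4], max=6
Drop 5: S rot0 at col 0 lands with bottom-row=6; cleared 0 line(s) (total 0); column heights now [7 8 8 6 4 4], max=8
Drop 6: J rot0 at col 3 lands with bottom-row=6; cleared 0 line(s) (total 0); column heights now [7 8 8 8 7 7], max=8
Drop 7: L rot0 at col 3 lands with bottom-row=8; cleared 0 line(s) (total 0); column heights now [7 8 8 9 9 10], max=10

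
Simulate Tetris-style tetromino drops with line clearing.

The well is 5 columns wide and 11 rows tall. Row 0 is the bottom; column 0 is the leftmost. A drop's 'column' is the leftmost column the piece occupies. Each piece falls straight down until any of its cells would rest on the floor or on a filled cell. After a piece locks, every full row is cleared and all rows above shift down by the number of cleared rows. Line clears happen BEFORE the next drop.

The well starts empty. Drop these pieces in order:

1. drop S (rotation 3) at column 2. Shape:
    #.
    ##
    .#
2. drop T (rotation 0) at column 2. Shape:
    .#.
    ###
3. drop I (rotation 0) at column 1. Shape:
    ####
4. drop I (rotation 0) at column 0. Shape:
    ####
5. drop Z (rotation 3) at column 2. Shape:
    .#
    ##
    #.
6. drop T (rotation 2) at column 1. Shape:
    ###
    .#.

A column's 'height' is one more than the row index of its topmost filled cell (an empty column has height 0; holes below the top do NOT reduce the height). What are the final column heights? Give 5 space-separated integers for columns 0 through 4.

Drop 1: S rot3 at col 2 lands with bottom-row=0; cleared 0 line(s) (total 0); column heights now [0 0 3 2 0], max=3
Drop 2: T rot0 at col 2 lands with bottom-row=3; cleared 0 line(s) (total 0); column heights now [0 0 4 5 4], max=5
Drop 3: I rot0 at col 1 lands with bottom-row=5; cleared 0 line(s) (total 0); column heights now [0 6 6 6 6], max=6
Drop 4: I rot0 at col 0 lands with bottom-row=6; cleared 0 line(s) (total 0); column heights now [7 7 7 7 6], max=7
Drop 5: Z rot3 at col 2 lands with bottom-row=7; cleared 0 line(s) (total 0); column heights now [7 7 9 10 6], max=10
Drop 6: T rot2 at col 1 lands with bottom-row=9; cleared 0 line(s) (total 0); column heights now [7 11 11 11 6], max=11

Answer: 7 11 11 11 6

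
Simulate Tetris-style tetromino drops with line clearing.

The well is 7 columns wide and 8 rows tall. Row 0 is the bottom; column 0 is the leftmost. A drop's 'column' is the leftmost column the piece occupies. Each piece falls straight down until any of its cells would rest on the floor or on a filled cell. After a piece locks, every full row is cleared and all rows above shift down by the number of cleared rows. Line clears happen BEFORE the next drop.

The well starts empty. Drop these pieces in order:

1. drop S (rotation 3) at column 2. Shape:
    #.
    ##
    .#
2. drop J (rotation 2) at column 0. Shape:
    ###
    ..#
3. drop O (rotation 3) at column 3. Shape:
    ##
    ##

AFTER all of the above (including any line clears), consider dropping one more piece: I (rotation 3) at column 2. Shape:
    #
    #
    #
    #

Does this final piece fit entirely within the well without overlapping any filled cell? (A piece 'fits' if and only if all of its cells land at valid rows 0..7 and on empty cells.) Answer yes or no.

Drop 1: S rot3 at col 2 lands with bottom-row=0; cleared 0 line(s) (total 0); column heights now [0 0 3 2 0 0 0], max=3
Drop 2: J rot2 at col 0 lands with bottom-row=3; cleared 0 line(s) (total 0); column heights now [5 5 5 2 0 0 0], max=5
Drop 3: O rot3 at col 3 lands with bottom-row=2; cleared 0 line(s) (total 0); column heights now [5 5 5 4 4 0 0], max=5
Test piece I rot3 at col 2 (width 1): heights before test = [5 5 5 4 4 0 0]; fits = False

Answer: no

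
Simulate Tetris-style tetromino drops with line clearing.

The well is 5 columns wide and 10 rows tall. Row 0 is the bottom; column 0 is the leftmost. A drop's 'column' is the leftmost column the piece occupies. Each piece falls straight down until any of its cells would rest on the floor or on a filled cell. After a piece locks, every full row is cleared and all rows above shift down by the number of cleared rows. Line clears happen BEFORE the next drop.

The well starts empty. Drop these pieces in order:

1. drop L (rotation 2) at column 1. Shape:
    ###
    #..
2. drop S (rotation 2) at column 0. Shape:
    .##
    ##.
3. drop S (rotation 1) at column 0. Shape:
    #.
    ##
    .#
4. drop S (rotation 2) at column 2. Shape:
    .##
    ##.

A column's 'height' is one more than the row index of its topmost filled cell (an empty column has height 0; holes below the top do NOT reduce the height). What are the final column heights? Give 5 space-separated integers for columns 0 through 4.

Answer: 7 6 5 6 6

Derivation:
Drop 1: L rot2 at col 1 lands with bottom-row=0; cleared 0 line(s) (total 0); column heights now [0 2 2 2 0], max=2
Drop 2: S rot2 at col 0 lands with bottom-row=2; cleared 0 line(s) (total 0); column heights now [3 4 4 2 0], max=4
Drop 3: S rot1 at col 0 lands with bottom-row=4; cleared 0 line(s) (total 0); column heights now [7 6 4 2 0], max=7
Drop 4: S rot2 at col 2 lands with bottom-row=4; cleared 0 line(s) (total 0); column heights now [7 6 5 6 6], max=7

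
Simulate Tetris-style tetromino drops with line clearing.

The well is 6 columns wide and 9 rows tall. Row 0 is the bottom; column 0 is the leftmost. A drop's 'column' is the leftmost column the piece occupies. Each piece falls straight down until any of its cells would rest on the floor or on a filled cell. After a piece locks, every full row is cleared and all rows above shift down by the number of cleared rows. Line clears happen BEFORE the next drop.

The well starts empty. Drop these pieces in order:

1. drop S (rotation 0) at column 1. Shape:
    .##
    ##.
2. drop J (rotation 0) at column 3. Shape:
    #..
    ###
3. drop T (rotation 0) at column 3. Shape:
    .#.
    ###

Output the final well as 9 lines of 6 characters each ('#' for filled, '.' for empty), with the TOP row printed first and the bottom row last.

Drop 1: S rot0 at col 1 lands with bottom-row=0; cleared 0 line(s) (total 0); column heights now [0 1 2 2 0 0], max=2
Drop 2: J rot0 at col 3 lands with bottom-row=2; cleared 0 line(s) (total 0); column heights now [0 1 2 4 3 3], max=4
Drop 3: T rot0 at col 3 lands with bottom-row=4; cleared 0 line(s) (total 0); column heights now [0 1 2 5 6 5], max=6

Answer: ......
......
......
....#.
...###
...#..
...###
..##..
.##...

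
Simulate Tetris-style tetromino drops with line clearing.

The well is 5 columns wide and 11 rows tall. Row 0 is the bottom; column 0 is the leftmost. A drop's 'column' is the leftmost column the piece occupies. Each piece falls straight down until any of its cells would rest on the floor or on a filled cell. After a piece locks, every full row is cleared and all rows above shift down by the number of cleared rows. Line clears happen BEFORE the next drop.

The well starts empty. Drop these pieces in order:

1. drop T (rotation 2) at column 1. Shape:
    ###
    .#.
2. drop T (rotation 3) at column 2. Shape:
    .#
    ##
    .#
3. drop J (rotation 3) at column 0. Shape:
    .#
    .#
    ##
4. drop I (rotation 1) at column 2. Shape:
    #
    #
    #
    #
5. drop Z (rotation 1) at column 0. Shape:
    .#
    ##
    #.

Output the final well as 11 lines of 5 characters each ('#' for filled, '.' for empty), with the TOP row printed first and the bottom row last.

Answer: .....
.....
.....
..#..
.##..
###..
####.
.###.
##.#.
.###.
..#..

Derivation:
Drop 1: T rot2 at col 1 lands with bottom-row=0; cleared 0 line(s) (total 0); column heights now [0 2 2 2 0], max=2
Drop 2: T rot3 at col 2 lands with bottom-row=2; cleared 0 line(s) (total 0); column heights now [0 2 4 5 0], max=5
Drop 3: J rot3 at col 0 lands with bottom-row=2; cleared 0 line(s) (total 0); column heights now [3 5 4 5 0], max=5
Drop 4: I rot1 at col 2 lands with bottom-row=4; cleared 0 line(s) (total 0); column heights now [3 5 8 5 0], max=8
Drop 5: Z rot1 at col 0 lands with bottom-row=4; cleared 0 line(s) (total 0); column heights now [6 7 8 5 0], max=8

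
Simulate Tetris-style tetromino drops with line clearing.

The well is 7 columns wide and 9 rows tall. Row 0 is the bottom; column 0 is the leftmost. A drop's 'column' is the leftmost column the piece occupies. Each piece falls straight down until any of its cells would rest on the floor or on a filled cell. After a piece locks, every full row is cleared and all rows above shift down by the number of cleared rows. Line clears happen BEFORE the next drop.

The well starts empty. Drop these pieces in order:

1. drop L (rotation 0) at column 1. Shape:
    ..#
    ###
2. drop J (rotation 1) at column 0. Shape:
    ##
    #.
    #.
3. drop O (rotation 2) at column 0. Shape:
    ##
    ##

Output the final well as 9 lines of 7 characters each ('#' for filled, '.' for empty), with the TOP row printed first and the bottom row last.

Answer: .......
.......
.......
.......
##.....
##.....
##.....
#..#...
####...

Derivation:
Drop 1: L rot0 at col 1 lands with bottom-row=0; cleared 0 line(s) (total 0); column heights now [0 1 1 2 0 0 0], max=2
Drop 2: J rot1 at col 0 lands with bottom-row=0; cleared 0 line(s) (total 0); column heights now [3 3 1 2 0 0 0], max=3
Drop 3: O rot2 at col 0 lands with bottom-row=3; cleared 0 line(s) (total 0); column heights now [5 5 1 2 0 0 0], max=5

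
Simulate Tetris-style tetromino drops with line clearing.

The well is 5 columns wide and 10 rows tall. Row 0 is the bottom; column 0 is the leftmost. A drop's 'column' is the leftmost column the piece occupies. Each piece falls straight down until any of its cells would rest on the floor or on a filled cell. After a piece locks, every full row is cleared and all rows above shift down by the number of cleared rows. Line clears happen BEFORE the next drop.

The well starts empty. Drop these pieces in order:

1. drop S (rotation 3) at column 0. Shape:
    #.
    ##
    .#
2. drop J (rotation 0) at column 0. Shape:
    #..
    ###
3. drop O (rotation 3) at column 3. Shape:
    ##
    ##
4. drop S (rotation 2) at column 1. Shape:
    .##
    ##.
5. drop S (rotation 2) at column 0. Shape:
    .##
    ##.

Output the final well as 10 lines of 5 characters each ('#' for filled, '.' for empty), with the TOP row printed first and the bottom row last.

Answer: .....
.....
.....
.##..
####.
###..
###..
#....
##.##
.#.##

Derivation:
Drop 1: S rot3 at col 0 lands with bottom-row=0; cleared 0 line(s) (total 0); column heights now [3 2 0 0 0], max=3
Drop 2: J rot0 at col 0 lands with bottom-row=3; cleared 0 line(s) (total 0); column heights now [5 4 4 0 0], max=5
Drop 3: O rot3 at col 3 lands with bottom-row=0; cleared 0 line(s) (total 0); column heights now [5 4 4 2 2], max=5
Drop 4: S rot2 at col 1 lands with bottom-row=4; cleared 0 line(s) (total 0); column heights now [5 5 6 6 2], max=6
Drop 5: S rot2 at col 0 lands with bottom-row=5; cleared 0 line(s) (total 0); column heights now [6 7 7 6 2], max=7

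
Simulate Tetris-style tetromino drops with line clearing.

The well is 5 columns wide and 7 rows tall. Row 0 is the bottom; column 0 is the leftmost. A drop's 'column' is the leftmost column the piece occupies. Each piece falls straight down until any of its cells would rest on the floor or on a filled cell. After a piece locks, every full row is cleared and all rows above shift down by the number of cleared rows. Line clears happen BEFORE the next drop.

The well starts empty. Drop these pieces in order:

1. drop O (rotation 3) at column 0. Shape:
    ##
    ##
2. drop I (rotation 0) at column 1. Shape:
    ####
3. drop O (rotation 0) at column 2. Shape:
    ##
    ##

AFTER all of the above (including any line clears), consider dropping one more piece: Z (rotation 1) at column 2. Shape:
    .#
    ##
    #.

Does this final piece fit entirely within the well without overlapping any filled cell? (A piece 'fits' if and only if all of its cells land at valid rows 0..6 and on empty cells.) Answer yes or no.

Answer: no

Derivation:
Drop 1: O rot3 at col 0 lands with bottom-row=0; cleared 0 line(s) (total 0); column heights now [2 2 0 0 0], max=2
Drop 2: I rot0 at col 1 lands with bottom-row=2; cleared 0 line(s) (total 0); column heights now [2 3 3 3 3], max=3
Drop 3: O rot0 at col 2 lands with bottom-row=3; cleared 0 line(s) (total 0); column heights now [2 3 5 5 3], max=5
Test piece Z rot1 at col 2 (width 2): heights before test = [2 3 5 5 3]; fits = False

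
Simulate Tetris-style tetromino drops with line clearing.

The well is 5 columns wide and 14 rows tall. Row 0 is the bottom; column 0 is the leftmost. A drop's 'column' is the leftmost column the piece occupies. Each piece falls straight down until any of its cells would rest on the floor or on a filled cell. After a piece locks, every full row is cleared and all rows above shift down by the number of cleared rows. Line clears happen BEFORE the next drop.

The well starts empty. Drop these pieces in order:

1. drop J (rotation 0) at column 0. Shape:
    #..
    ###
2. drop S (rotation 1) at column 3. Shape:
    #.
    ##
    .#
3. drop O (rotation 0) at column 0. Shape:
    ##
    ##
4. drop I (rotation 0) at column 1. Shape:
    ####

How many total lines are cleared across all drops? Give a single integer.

Drop 1: J rot0 at col 0 lands with bottom-row=0; cleared 0 line(s) (total 0); column heights now [2 1 1 0 0], max=2
Drop 2: S rot1 at col 3 lands with bottom-row=0; cleared 0 line(s) (total 0); column heights now [2 1 1 3 2], max=3
Drop 3: O rot0 at col 0 lands with bottom-row=2; cleared 0 line(s) (total 0); column heights now [4 4 1 3 2], max=4
Drop 4: I rot0 at col 1 lands with bottom-row=4; cleared 0 line(s) (total 0); column heights now [4 5 5 5 5], max=5

Answer: 0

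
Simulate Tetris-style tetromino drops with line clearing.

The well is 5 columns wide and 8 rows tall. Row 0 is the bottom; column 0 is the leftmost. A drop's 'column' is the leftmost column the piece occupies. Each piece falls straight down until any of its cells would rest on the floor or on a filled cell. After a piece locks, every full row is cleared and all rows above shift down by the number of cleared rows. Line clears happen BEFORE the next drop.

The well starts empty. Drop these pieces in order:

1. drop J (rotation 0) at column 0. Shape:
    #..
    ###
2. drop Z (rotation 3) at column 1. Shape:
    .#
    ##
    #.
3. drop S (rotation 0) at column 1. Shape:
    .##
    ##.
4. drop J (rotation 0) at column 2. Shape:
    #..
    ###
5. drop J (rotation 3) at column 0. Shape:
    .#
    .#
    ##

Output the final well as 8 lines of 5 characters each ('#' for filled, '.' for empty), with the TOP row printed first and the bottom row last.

Answer: .##..
.####
####.
.##..
..#..
.##..
##...
###..

Derivation:
Drop 1: J rot0 at col 0 lands with bottom-row=0; cleared 0 line(s) (total 0); column heights now [2 1 1 0 0], max=2
Drop 2: Z rot3 at col 1 lands with bottom-row=1; cleared 0 line(s) (total 0); column heights now [2 3 4 0 0], max=4
Drop 3: S rot0 at col 1 lands with bottom-row=4; cleared 0 line(s) (total 0); column heights now [2 5 6 6 0], max=6
Drop 4: J rot0 at col 2 lands with bottom-row=6; cleared 0 line(s) (total 0); column heights now [2 5 8 7 7], max=8
Drop 5: J rot3 at col 0 lands with bottom-row=5; cleared 0 line(s) (total 0); column heights now [6 8 8 7 7], max=8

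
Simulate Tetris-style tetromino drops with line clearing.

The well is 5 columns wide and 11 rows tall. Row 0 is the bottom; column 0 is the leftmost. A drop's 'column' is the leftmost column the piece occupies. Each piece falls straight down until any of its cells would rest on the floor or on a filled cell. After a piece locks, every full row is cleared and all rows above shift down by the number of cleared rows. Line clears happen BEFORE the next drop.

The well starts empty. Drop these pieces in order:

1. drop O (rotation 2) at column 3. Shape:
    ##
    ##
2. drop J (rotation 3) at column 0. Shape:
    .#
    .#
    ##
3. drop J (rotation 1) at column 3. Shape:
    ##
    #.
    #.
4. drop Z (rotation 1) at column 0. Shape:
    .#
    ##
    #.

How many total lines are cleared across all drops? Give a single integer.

Drop 1: O rot2 at col 3 lands with bottom-row=0; cleared 0 line(s) (total 0); column heights now [0 0 0 2 2], max=2
Drop 2: J rot3 at col 0 lands with bottom-row=0; cleared 0 line(s) (total 0); column heights now [1 3 0 2 2], max=3
Drop 3: J rot1 at col 3 lands with bottom-row=2; cleared 0 line(s) (total 0); column heights now [1 3 0 5 5], max=5
Drop 4: Z rot1 at col 0 lands with bottom-row=2; cleared 0 line(s) (total 0); column heights now [4 5 0 5 5], max=5

Answer: 0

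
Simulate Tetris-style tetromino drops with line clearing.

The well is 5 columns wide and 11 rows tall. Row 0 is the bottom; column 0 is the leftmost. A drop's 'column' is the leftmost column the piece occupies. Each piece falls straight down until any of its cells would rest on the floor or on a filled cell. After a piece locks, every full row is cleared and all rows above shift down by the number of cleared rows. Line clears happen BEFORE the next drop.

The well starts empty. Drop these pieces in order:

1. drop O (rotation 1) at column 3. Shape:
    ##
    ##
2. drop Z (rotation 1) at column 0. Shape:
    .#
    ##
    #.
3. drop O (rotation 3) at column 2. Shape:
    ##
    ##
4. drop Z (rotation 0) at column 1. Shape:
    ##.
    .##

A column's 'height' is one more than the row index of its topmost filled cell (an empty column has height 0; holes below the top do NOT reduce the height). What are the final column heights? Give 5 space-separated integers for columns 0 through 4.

Answer: 2 6 6 5 2

Derivation:
Drop 1: O rot1 at col 3 lands with bottom-row=0; cleared 0 line(s) (total 0); column heights now [0 0 0 2 2], max=2
Drop 2: Z rot1 at col 0 lands with bottom-row=0; cleared 0 line(s) (total 0); column heights now [2 3 0 2 2], max=3
Drop 3: O rot3 at col 2 lands with bottom-row=2; cleared 0 line(s) (total 0); column heights now [2 3 4 4 2], max=4
Drop 4: Z rot0 at col 1 lands with bottom-row=4; cleared 0 line(s) (total 0); column heights now [2 6 6 5 2], max=6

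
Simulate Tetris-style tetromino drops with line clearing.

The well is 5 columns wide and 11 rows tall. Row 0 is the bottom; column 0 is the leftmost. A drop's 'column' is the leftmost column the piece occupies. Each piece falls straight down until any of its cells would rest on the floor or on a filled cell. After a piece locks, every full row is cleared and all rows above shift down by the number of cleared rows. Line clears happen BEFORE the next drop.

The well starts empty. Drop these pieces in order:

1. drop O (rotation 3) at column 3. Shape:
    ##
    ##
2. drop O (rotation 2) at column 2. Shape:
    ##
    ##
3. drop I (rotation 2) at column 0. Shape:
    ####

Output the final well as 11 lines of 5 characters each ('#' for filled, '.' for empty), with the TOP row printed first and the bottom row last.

Drop 1: O rot3 at col 3 lands with bottom-row=0; cleared 0 line(s) (total 0); column heights now [0 0 0 2 2], max=2
Drop 2: O rot2 at col 2 lands with bottom-row=2; cleared 0 line(s) (total 0); column heights now [0 0 4 4 2], max=4
Drop 3: I rot2 at col 0 lands with bottom-row=4; cleared 0 line(s) (total 0); column heights now [5 5 5 5 2], max=5

Answer: .....
.....
.....
.....
.....
.....
####.
..##.
..##.
...##
...##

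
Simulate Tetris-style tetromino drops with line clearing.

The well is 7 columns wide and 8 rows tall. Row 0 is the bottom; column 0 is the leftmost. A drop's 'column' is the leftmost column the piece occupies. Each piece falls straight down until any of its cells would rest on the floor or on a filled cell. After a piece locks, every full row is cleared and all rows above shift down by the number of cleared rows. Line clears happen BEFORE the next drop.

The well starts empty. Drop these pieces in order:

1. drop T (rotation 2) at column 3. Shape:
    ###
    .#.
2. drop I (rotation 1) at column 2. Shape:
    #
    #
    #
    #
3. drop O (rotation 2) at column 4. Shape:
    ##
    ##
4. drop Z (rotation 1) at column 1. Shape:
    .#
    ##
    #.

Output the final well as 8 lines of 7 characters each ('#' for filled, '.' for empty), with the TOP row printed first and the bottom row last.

Drop 1: T rot2 at col 3 lands with bottom-row=0; cleared 0 line(s) (total 0); column heights now [0 0 0 2 2 2 0], max=2
Drop 2: I rot1 at col 2 lands with bottom-row=0; cleared 0 line(s) (total 0); column heights now [0 0 4 2 2 2 0], max=4
Drop 3: O rot2 at col 4 lands with bottom-row=2; cleared 0 line(s) (total 0); column heights now [0 0 4 2 4 4 0], max=4
Drop 4: Z rot1 at col 1 lands with bottom-row=3; cleared 0 line(s) (total 0); column heights now [0 5 6 2 4 4 0], max=6

Answer: .......
.......
..#....
.##....
.##.##.
..#.##.
..####.
..#.#..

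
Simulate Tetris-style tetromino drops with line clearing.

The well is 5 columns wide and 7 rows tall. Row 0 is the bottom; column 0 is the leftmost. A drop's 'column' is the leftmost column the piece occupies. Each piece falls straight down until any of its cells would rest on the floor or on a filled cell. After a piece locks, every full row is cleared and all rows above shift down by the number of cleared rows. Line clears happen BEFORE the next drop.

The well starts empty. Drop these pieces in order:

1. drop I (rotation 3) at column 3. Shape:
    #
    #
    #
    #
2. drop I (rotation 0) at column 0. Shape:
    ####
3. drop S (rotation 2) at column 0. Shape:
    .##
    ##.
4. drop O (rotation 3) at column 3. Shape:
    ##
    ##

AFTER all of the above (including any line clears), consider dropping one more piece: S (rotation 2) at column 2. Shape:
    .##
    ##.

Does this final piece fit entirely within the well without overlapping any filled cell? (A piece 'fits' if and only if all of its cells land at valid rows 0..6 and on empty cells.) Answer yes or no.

Drop 1: I rot3 at col 3 lands with bottom-row=0; cleared 0 line(s) (total 0); column heights now [0 0 0 4 0], max=4
Drop 2: I rot0 at col 0 lands with bottom-row=4; cleared 0 line(s) (total 0); column heights now [5 5 5 5 0], max=5
Drop 3: S rot2 at col 0 lands with bottom-row=5; cleared 0 line(s) (total 0); column heights now [6 7 7 5 0], max=7
Drop 4: O rot3 at col 3 lands with bottom-row=5; cleared 0 line(s) (total 0); column heights now [6 7 7 7 7], max=7
Test piece S rot2 at col 2 (width 3): heights before test = [6 7 7 7 7]; fits = False

Answer: no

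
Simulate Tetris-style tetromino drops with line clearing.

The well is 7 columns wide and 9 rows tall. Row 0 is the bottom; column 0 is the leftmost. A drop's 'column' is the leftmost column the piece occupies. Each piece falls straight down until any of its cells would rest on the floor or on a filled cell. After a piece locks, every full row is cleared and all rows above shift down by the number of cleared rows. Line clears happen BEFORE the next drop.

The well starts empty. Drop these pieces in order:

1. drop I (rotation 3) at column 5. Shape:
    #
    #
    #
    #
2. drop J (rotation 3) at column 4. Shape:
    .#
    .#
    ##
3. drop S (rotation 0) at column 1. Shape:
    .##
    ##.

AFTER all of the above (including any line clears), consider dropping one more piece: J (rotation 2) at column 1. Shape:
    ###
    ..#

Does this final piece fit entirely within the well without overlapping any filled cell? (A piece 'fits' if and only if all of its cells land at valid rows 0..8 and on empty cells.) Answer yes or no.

Answer: yes

Derivation:
Drop 1: I rot3 at col 5 lands with bottom-row=0; cleared 0 line(s) (total 0); column heights now [0 0 0 0 0 4 0], max=4
Drop 2: J rot3 at col 4 lands with bottom-row=4; cleared 0 line(s) (total 0); column heights now [0 0 0 0 5 7 0], max=7
Drop 3: S rot0 at col 1 lands with bottom-row=0; cleared 0 line(s) (total 0); column heights now [0 1 2 2 5 7 0], max=7
Test piece J rot2 at col 1 (width 3): heights before test = [0 1 2 2 5 7 0]; fits = True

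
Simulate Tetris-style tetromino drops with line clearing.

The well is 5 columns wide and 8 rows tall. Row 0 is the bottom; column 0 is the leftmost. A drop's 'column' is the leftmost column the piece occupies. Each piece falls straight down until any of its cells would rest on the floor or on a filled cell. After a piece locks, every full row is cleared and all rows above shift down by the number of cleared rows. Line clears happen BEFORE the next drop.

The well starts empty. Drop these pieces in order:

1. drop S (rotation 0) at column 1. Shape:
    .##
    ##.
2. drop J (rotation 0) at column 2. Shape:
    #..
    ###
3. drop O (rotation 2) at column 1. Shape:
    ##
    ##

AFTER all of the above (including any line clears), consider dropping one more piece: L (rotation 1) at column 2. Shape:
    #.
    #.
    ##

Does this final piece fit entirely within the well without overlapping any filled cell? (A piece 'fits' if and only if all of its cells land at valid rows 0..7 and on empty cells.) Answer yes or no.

Drop 1: S rot0 at col 1 lands with bottom-row=0; cleared 0 line(s) (total 0); column heights now [0 1 2 2 0], max=2
Drop 2: J rot0 at col 2 lands with bottom-row=2; cleared 0 line(s) (total 0); column heights now [0 1 4 3 3], max=4
Drop 3: O rot2 at col 1 lands with bottom-row=4; cleared 0 line(s) (total 0); column heights now [0 6 6 3 3], max=6
Test piece L rot1 at col 2 (width 2): heights before test = [0 6 6 3 3]; fits = False

Answer: no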